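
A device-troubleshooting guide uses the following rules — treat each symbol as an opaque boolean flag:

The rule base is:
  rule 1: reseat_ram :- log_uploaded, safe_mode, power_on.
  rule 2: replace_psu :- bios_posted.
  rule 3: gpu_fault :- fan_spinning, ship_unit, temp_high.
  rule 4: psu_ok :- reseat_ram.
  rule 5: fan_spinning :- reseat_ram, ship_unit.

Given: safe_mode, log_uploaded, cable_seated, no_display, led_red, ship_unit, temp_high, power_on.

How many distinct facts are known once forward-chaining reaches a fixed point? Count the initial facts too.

12

Round 1 fires rule 1, giving reseat_ram.
Round 2 fires rule 4, rule 5, giving psu_ok, fan_spinning.
Round 3 fires rule 3, giving gpu_fault.
Closure: {cable_seated, fan_spinning, gpu_fault, led_red, log_uploaded, no_display, power_on, psu_ok, reseat_ram, safe_mode, ship_unit, temp_high} — 12 facts.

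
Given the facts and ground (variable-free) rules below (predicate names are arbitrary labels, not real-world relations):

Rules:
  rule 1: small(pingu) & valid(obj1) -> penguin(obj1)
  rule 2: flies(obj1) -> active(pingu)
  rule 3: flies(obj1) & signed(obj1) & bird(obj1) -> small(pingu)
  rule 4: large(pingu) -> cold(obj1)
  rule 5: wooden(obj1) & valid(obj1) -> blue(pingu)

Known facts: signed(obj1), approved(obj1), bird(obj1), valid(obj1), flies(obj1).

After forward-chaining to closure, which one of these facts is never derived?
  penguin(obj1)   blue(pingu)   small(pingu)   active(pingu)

[1] rule 2 [flies(obj1) -> active(pingu)]; rule 3 [flies(obj1) & signed(obj1) & bird(obj1) -> small(pingu)]. ⇒ new: active(pingu), small(pingu).
[2] rule 1 [small(pingu) & valid(obj1) -> penguin(obj1)]. ⇒ new: penguin(obj1).
Derived: penguin(obj1) (round 2), small(pingu) (round 1), active(pingu) (round 1). blue(pingu) never appears in any round.

blue(pingu)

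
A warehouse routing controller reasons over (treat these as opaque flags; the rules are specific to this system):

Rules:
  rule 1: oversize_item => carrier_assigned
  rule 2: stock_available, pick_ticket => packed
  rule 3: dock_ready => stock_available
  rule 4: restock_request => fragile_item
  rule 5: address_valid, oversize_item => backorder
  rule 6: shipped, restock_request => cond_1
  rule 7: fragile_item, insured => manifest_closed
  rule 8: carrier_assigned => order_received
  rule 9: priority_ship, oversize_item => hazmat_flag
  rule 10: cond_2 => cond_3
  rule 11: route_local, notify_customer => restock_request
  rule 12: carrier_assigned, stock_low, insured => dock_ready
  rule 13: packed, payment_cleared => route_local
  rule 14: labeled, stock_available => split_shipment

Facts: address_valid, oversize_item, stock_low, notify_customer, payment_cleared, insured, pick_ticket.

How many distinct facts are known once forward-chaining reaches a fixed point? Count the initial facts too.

Round 1: rule 1 [oversize_item => carrier_assigned]; rule 5 [address_valid, oversize_item => backorder]. New: carrier_assigned, backorder.
Round 2: rule 8 [carrier_assigned => order_received]; rule 12 [carrier_assigned, stock_low, insured => dock_ready]. New: order_received, dock_ready.
Round 3: rule 3 [dock_ready => stock_available]. New: stock_available.
Round 4: rule 2 [stock_available, pick_ticket => packed]. New: packed.
Round 5: rule 13 [packed, payment_cleared => route_local]. New: route_local.
Round 6: rule 11 [route_local, notify_customer => restock_request]. New: restock_request.
Round 7: rule 4 [restock_request => fragile_item]. New: fragile_item.
Round 8: rule 7 [fragile_item, insured => manifest_closed]. New: manifest_closed.
Closure: {address_valid, backorder, carrier_assigned, dock_ready, fragile_item, insured, manifest_closed, notify_customer, order_received, oversize_item, packed, payment_cleared, pick_ticket, restock_request, route_local, stock_available, stock_low} — 17 facts.

17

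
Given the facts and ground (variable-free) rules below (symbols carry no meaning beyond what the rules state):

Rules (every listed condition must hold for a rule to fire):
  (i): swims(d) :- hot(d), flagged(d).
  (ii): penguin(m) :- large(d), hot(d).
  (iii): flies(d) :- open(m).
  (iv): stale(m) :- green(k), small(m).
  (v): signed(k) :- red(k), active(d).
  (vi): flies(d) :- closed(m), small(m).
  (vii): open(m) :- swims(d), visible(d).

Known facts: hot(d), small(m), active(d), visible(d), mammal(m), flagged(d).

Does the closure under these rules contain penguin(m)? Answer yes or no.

no

Round 1: (i) [swims(d) :- hot(d), flagged(d).]. Adds swims(d).
Round 2: (vii) [open(m) :- swims(d), visible(d).]. Adds open(m).
Round 3: (iii) [flies(d) :- open(m).]. Adds flies(d).
Fixed point reached. penguin(m) is concluded only by (ii); (ii) needs large(d) (never derived).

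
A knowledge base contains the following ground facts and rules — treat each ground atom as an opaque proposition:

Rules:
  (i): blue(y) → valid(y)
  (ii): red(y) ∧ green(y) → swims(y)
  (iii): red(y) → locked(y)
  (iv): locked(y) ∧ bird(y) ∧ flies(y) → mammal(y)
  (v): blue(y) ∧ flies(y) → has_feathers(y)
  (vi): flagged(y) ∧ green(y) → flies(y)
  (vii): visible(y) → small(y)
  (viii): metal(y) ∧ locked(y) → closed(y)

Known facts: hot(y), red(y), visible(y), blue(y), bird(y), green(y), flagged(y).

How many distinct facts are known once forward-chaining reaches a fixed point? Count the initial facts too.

Round 1 fires (i), (ii), (iii), (vi), (vii), giving valid(y), swims(y), locked(y), flies(y), small(y).
Round 2 fires (iv), (v), giving mammal(y), has_feathers(y).
Closure: {bird(y), blue(y), flagged(y), flies(y), green(y), has_feathers(y), hot(y), locked(y), mammal(y), red(y), small(y), swims(y), valid(y), visible(y)} — 14 facts.

14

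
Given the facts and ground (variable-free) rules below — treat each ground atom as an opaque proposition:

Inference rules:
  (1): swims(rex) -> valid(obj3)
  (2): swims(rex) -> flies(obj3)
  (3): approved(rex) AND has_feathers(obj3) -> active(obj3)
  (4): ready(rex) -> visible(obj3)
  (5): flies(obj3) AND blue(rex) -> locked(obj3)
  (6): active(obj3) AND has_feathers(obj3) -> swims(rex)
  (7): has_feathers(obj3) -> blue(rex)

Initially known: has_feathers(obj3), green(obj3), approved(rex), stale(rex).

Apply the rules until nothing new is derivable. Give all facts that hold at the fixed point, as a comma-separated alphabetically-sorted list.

Round 1 fires (3), (7), giving active(obj3), blue(rex).
Round 2 fires (6), giving swims(rex).
Round 3 fires (1), (2), giving valid(obj3), flies(obj3).
Round 4 fires (5), giving locked(obj3).

active(obj3), approved(rex), blue(rex), flies(obj3), green(obj3), has_feathers(obj3), locked(obj3), stale(rex), swims(rex), valid(obj3)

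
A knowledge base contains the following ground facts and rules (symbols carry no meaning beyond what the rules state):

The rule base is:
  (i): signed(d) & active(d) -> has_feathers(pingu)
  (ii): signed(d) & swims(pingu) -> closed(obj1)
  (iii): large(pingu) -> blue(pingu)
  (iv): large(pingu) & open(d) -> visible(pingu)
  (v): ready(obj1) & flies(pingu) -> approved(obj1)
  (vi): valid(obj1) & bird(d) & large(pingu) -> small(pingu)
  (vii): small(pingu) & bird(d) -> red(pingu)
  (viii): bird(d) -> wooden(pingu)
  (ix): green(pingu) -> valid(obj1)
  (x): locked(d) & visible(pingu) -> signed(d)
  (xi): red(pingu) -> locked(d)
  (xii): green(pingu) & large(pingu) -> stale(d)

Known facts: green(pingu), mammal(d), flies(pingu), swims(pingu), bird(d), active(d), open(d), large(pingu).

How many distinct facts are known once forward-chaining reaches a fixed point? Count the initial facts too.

Round 1: (iii) [large(pingu) -> blue(pingu)]; (iv) [large(pingu) & open(d) -> visible(pingu)]; (viii) [bird(d) -> wooden(pingu)]; (ix) [green(pingu) -> valid(obj1)]; (xii) [green(pingu) & large(pingu) -> stale(d)]. Adds blue(pingu), visible(pingu), wooden(pingu), valid(obj1), stale(d).
Round 2: (vi) [valid(obj1) & bird(d) & large(pingu) -> small(pingu)]. Adds small(pingu).
Round 3: (vii) [small(pingu) & bird(d) -> red(pingu)]. Adds red(pingu).
Round 4: (xi) [red(pingu) -> locked(d)]. Adds locked(d).
Round 5: (x) [locked(d) & visible(pingu) -> signed(d)]. Adds signed(d).
Round 6: (i) [signed(d) & active(d) -> has_feathers(pingu)]; (ii) [signed(d) & swims(pingu) -> closed(obj1)]. Adds has_feathers(pingu), closed(obj1).
Closure: {active(d), bird(d), blue(pingu), closed(obj1), flies(pingu), green(pingu), has_feathers(pingu), large(pingu), locked(d), mammal(d), open(d), red(pingu), signed(d), small(pingu), stale(d), swims(pingu), valid(obj1), visible(pingu), wooden(pingu)} — 19 facts.

19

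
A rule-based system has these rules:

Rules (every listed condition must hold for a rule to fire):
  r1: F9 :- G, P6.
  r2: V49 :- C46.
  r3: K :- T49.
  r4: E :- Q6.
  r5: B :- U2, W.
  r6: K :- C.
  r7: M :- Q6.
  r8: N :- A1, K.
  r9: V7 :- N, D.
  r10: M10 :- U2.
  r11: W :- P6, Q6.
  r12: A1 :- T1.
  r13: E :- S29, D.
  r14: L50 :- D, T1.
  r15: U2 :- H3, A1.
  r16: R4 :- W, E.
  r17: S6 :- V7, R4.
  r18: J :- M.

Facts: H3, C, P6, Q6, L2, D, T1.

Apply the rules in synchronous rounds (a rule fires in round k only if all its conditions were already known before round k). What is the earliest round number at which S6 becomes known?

Round 1: r4 [E :- Q6.]; r6 [K :- C.]; r7 [M :- Q6.]; r11 [W :- P6, Q6.]; r12 [A1 :- T1.]; r14 [L50 :- D, T1.]. Adds E, K, M, W, A1, L50.
Round 2: r8 [N :- A1, K.]; r15 [U2 :- H3, A1.]; r16 [R4 :- W, E.]; r18 [J :- M.]. Adds N, U2, R4, J.
Round 3: r5 [B :- U2, W.]; r9 [V7 :- N, D.]; r10 [M10 :- U2.]. Adds B, V7, M10.
Round 4: r17 [S6 :- V7, R4.]. Adds S6.
S6 first appears in round 4.

4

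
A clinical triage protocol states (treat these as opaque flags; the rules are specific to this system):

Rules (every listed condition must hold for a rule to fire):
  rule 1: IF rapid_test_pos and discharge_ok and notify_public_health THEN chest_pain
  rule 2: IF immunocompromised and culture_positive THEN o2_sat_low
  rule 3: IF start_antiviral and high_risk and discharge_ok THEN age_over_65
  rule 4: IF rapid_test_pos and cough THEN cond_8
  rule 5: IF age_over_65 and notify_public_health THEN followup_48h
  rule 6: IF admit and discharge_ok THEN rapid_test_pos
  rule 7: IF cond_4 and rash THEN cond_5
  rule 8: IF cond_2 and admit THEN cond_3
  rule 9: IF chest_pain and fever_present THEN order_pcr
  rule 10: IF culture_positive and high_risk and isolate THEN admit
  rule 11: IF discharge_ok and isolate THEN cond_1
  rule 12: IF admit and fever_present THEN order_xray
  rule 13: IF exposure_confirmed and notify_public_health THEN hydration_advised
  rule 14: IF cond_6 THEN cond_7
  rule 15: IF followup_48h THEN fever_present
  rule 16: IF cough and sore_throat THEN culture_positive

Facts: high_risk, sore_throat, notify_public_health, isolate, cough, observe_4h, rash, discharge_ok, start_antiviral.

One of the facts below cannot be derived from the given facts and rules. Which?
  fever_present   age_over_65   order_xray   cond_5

cond_5

Round 1: rule 3 [IF start_antiviral and high_risk and discharge_ok THEN age_over_65]; rule 11 [IF discharge_ok and isolate THEN cond_1]; rule 16 [IF cough and sore_throat THEN culture_positive]. New: age_over_65, cond_1, culture_positive.
Round 2: rule 5 [IF age_over_65 and notify_public_health THEN followup_48h]; rule 10 [IF culture_positive and high_risk and isolate THEN admit]. New: followup_48h, admit.
Round 3: rule 6 [IF admit and discharge_ok THEN rapid_test_pos]; rule 15 [IF followup_48h THEN fever_present]. New: rapid_test_pos, fever_present.
Round 4: rule 1 [IF rapid_test_pos and discharge_ok and notify_public_health THEN chest_pain]; rule 4 [IF rapid_test_pos and cough THEN cond_8]; rule 12 [IF admit and fever_present THEN order_xray]. New: chest_pain, cond_8, order_xray.
Round 5: rule 9 [IF chest_pain and fever_present THEN order_pcr]. New: order_pcr.
Derived: fever_present (round 3), order_xray (round 4), age_over_65 (round 1). cond_5 never appears in any round.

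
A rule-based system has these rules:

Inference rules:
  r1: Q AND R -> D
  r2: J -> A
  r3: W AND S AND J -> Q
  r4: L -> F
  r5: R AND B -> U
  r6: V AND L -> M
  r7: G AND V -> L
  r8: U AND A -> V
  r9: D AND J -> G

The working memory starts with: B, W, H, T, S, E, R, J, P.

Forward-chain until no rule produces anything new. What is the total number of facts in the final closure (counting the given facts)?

18

Round 1: r2 [J -> A]; r3 [W AND S AND J -> Q]; r5 [R AND B -> U]. Adds A, Q, U.
Round 2: r1 [Q AND R -> D]; r8 [U AND A -> V]. Adds D, V.
Round 3: r9 [D AND J -> G]. Adds G.
Round 4: r7 [G AND V -> L]. Adds L.
Round 5: r4 [L -> F]; r6 [V AND L -> M]. Adds F, M.
Closure: {A, B, D, E, F, G, H, J, L, M, P, Q, R, S, T, U, V, W} — 18 facts.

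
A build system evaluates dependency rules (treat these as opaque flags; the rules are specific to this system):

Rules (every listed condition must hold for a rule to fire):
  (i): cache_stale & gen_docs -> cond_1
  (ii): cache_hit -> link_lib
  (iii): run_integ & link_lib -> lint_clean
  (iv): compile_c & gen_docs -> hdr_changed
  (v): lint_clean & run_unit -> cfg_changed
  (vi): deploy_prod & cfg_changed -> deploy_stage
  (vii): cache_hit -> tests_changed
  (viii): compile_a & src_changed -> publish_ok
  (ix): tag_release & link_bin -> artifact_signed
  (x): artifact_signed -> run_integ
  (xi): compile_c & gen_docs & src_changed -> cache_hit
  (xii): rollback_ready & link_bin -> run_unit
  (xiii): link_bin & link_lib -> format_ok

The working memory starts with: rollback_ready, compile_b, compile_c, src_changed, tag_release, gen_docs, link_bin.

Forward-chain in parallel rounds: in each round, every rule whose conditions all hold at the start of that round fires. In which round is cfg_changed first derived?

Round 1 fires (iv), (ix), (xi), (xii), giving hdr_changed, artifact_signed, cache_hit, run_unit.
Round 2 fires (ii), (vii), (x), giving link_lib, tests_changed, run_integ.
Round 3 fires (iii), (xiii), giving lint_clean, format_ok.
Round 4 fires (v), giving cfg_changed.
cfg_changed first appears in round 4.

4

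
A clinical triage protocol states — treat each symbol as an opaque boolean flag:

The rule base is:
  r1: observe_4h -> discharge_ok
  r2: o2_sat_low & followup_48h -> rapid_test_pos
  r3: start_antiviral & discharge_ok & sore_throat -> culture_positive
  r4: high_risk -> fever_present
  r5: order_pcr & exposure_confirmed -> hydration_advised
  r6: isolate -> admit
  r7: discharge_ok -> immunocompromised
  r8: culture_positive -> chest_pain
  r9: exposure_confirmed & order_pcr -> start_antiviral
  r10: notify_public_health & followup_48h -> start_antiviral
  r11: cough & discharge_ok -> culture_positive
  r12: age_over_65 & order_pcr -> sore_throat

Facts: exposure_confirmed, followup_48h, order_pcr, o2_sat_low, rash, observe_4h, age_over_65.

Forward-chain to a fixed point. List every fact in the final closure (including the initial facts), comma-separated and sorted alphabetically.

Round 1 fires r1, r2, r5, r9, r12, giving discharge_ok, rapid_test_pos, hydration_advised, start_antiviral, sore_throat.
Round 2 fires r3, r7, giving culture_positive, immunocompromised.
Round 3 fires r8, giving chest_pain.

age_over_65, chest_pain, culture_positive, discharge_ok, exposure_confirmed, followup_48h, hydration_advised, immunocompromised, o2_sat_low, observe_4h, order_pcr, rapid_test_pos, rash, sore_throat, start_antiviral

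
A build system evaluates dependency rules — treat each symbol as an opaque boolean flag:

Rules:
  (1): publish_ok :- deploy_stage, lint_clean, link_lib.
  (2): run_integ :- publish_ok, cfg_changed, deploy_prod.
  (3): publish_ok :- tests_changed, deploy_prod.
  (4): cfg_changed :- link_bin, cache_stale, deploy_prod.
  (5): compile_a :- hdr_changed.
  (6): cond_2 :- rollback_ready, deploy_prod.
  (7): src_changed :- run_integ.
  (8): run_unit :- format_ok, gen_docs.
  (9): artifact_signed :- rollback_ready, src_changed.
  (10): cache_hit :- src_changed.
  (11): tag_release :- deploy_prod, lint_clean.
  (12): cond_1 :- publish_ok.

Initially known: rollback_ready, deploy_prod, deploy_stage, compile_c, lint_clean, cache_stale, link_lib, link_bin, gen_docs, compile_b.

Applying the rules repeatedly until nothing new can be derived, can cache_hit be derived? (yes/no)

yes

[1] (1) [publish_ok :- deploy_stage, lint_clean, link_lib.]; (4) [cfg_changed :- link_bin, cache_stale, deploy_prod.]; (6) [cond_2 :- rollback_ready, deploy_prod.]; (11) [tag_release :- deploy_prod, lint_clean.]. ⇒ new: publish_ok, cfg_changed, cond_2, tag_release.
[2] (2) [run_integ :- publish_ok, cfg_changed, deploy_prod.]; (12) [cond_1 :- publish_ok.]. ⇒ new: run_integ, cond_1.
[3] (7) [src_changed :- run_integ.]. ⇒ new: src_changed.
[4] (9) [artifact_signed :- rollback_ready, src_changed.]; (10) [cache_hit :- src_changed.]. ⇒ new: artifact_signed, cache_hit.
cache_hit appears in round 4, so it is derivable.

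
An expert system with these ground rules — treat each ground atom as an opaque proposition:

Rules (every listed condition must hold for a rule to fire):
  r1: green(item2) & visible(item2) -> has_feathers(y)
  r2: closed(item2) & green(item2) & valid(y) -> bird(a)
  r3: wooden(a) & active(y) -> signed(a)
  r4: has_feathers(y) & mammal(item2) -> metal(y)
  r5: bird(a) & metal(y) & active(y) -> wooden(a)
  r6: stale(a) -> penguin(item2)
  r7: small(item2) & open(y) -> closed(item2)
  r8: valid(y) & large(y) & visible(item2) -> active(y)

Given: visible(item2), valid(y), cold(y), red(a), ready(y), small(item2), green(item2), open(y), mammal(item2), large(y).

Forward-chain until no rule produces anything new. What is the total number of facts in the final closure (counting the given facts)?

17

Round 1: r1 [green(item2) & visible(item2) -> has_feathers(y)]; r7 [small(item2) & open(y) -> closed(item2)]; r8 [valid(y) & large(y) & visible(item2) -> active(y)]. New: has_feathers(y), closed(item2), active(y).
Round 2: r2 [closed(item2) & green(item2) & valid(y) -> bird(a)]; r4 [has_feathers(y) & mammal(item2) -> metal(y)]. New: bird(a), metal(y).
Round 3: r5 [bird(a) & metal(y) & active(y) -> wooden(a)]. New: wooden(a).
Round 4: r3 [wooden(a) & active(y) -> signed(a)]. New: signed(a).
Closure: {active(y), bird(a), closed(item2), cold(y), green(item2), has_feathers(y), large(y), mammal(item2), metal(y), open(y), ready(y), red(a), signed(a), small(item2), valid(y), visible(item2), wooden(a)} — 17 facts.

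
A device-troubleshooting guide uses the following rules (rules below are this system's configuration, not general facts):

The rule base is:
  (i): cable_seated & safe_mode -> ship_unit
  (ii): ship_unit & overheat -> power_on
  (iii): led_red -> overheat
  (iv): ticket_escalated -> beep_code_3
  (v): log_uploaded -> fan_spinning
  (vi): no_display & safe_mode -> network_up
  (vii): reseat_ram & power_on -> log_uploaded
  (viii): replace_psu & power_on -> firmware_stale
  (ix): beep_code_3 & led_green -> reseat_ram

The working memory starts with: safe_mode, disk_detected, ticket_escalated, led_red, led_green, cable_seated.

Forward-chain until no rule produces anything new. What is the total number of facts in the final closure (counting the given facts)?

[1] (i) [cable_seated & safe_mode -> ship_unit]; (iii) [led_red -> overheat]; (iv) [ticket_escalated -> beep_code_3]. ⇒ new: ship_unit, overheat, beep_code_3.
[2] (ii) [ship_unit & overheat -> power_on]; (ix) [beep_code_3 & led_green -> reseat_ram]. ⇒ new: power_on, reseat_ram.
[3] (vii) [reseat_ram & power_on -> log_uploaded]. ⇒ new: log_uploaded.
[4] (v) [log_uploaded -> fan_spinning]. ⇒ new: fan_spinning.
Closure: {beep_code_3, cable_seated, disk_detected, fan_spinning, led_green, led_red, log_uploaded, overheat, power_on, reseat_ram, safe_mode, ship_unit, ticket_escalated} — 13 facts.

13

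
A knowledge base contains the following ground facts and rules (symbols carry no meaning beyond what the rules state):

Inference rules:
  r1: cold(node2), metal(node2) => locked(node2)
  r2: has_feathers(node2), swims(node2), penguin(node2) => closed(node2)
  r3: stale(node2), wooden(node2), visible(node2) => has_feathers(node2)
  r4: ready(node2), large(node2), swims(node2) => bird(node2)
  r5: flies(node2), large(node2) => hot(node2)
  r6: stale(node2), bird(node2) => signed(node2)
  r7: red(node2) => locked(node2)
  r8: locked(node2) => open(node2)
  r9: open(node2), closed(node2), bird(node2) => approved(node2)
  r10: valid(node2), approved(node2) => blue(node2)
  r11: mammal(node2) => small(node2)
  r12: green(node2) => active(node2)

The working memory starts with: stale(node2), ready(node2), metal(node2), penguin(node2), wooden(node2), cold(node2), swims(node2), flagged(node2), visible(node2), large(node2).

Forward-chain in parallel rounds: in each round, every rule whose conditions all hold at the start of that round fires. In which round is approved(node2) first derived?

3

Round 1 fires r1, r3, r4, giving locked(node2), has_feathers(node2), bird(node2).
Round 2 fires r2, r6, r8, giving closed(node2), signed(node2), open(node2).
Round 3 fires r9, giving approved(node2).
approved(node2) first appears in round 3.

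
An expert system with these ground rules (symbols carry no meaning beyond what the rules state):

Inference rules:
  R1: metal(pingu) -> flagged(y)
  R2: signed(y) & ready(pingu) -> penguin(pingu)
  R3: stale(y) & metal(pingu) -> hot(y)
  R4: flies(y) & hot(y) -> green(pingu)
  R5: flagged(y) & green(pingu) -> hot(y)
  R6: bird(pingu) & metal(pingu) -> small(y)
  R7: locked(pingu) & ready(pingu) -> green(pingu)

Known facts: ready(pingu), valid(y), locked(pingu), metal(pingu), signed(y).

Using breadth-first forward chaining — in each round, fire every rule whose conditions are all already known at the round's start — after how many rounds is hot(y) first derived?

2

Round 1: R1 [metal(pingu) -> flagged(y)]; R2 [signed(y) & ready(pingu) -> penguin(pingu)]; R7 [locked(pingu) & ready(pingu) -> green(pingu)]. Adds flagged(y), penguin(pingu), green(pingu).
Round 2: R5 [flagged(y) & green(pingu) -> hot(y)]. Adds hot(y).
hot(y) first appears in round 2.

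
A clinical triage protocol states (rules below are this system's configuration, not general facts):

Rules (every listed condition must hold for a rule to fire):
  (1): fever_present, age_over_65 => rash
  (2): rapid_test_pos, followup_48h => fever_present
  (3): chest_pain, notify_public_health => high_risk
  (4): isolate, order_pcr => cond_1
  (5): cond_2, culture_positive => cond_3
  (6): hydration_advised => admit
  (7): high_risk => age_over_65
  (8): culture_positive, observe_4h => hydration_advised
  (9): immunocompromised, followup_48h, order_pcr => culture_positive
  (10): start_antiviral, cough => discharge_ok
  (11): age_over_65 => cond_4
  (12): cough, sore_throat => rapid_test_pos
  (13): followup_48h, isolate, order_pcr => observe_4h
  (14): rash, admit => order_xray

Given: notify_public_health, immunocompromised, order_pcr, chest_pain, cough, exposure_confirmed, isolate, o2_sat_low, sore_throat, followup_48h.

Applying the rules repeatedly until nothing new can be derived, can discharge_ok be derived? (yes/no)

Round 1 — (3), (4), (9), (12), (13), derive high_risk, cond_1, culture_positive, rapid_test_pos, observe_4h.
Round 2 — (2), (7), (8), derive fever_present, age_over_65, hydration_advised.
Round 3 — (1), (6), (11), derive rash, admit, cond_4.
Round 4 — (14), derive order_xray.
Fixed point reached. discharge_ok is concluded only by (10); (10) needs start_antiviral (never derived).

no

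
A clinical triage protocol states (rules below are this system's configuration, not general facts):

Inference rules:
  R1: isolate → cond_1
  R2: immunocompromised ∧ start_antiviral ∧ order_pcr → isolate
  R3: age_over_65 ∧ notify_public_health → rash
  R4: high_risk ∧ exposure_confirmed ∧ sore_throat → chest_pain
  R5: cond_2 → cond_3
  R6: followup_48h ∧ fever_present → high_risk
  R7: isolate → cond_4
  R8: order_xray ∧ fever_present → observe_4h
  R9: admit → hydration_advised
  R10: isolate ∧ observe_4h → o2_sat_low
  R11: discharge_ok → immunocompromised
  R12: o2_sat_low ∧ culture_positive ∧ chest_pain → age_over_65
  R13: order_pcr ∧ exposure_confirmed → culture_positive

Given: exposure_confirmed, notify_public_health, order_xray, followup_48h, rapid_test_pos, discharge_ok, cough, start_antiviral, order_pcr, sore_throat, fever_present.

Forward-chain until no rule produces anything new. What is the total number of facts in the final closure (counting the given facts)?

22

Round 1: R6 [followup_48h ∧ fever_present → high_risk]; R8 [order_xray ∧ fever_present → observe_4h]; R11 [discharge_ok → immunocompromised]; R13 [order_pcr ∧ exposure_confirmed → culture_positive]. New: high_risk, observe_4h, immunocompromised, culture_positive.
Round 2: R2 [immunocompromised ∧ start_antiviral ∧ order_pcr → isolate]; R4 [high_risk ∧ exposure_confirmed ∧ sore_throat → chest_pain]. New: isolate, chest_pain.
Round 3: R1 [isolate → cond_1]; R7 [isolate → cond_4]; R10 [isolate ∧ observe_4h → o2_sat_low]. New: cond_1, cond_4, o2_sat_low.
Round 4: R12 [o2_sat_low ∧ culture_positive ∧ chest_pain → age_over_65]. New: age_over_65.
Round 5: R3 [age_over_65 ∧ notify_public_health → rash]. New: rash.
Closure: {age_over_65, chest_pain, cond_1, cond_4, cough, culture_positive, discharge_ok, exposure_confirmed, fever_present, followup_48h, high_risk, immunocompromised, isolate, notify_public_health, o2_sat_low, observe_4h, order_pcr, order_xray, rapid_test_pos, rash, sore_throat, start_antiviral} — 22 facts.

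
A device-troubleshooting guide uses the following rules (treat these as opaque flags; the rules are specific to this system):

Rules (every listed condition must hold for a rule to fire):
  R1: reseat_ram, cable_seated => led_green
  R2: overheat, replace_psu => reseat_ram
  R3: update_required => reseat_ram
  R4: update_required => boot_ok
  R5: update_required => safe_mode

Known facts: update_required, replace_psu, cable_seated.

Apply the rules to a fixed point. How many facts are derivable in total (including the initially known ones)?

7

Round 1 — R3, R4, R5, derive reseat_ram, boot_ok, safe_mode.
Round 2 — R1, derive led_green.
Closure: {boot_ok, cable_seated, led_green, replace_psu, reseat_ram, safe_mode, update_required} — 7 facts.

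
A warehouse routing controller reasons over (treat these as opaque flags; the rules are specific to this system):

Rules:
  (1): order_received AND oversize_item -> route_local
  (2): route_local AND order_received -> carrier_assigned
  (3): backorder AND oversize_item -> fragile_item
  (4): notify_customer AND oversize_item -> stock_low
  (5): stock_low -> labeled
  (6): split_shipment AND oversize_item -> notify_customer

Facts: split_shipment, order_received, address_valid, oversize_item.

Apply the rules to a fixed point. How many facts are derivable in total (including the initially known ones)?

9

Round 1: (1) [order_received AND oversize_item -> route_local]; (6) [split_shipment AND oversize_item -> notify_customer]. Adds route_local, notify_customer.
Round 2: (2) [route_local AND order_received -> carrier_assigned]; (4) [notify_customer AND oversize_item -> stock_low]. Adds carrier_assigned, stock_low.
Round 3: (5) [stock_low -> labeled]. Adds labeled.
Closure: {address_valid, carrier_assigned, labeled, notify_customer, order_received, oversize_item, route_local, split_shipment, stock_low} — 9 facts.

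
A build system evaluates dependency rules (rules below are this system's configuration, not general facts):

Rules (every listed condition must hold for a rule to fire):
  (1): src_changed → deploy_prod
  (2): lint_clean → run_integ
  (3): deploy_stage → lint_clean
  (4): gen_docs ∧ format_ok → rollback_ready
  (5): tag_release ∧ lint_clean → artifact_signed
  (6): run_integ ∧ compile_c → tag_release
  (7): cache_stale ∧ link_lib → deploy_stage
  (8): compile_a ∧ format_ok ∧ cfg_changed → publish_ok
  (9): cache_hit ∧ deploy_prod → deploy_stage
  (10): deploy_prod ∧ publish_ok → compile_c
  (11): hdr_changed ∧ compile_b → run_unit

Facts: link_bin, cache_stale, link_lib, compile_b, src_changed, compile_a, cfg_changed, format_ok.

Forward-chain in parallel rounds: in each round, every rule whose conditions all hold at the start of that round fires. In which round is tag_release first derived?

Round 1: (1) [src_changed → deploy_prod]; (7) [cache_stale ∧ link_lib → deploy_stage]; (8) [compile_a ∧ format_ok ∧ cfg_changed → publish_ok]. New: deploy_prod, deploy_stage, publish_ok.
Round 2: (3) [deploy_stage → lint_clean]; (10) [deploy_prod ∧ publish_ok → compile_c]. New: lint_clean, compile_c.
Round 3: (2) [lint_clean → run_integ]. New: run_integ.
Round 4: (6) [run_integ ∧ compile_c → tag_release]. New: tag_release.
tag_release first appears in round 4.

4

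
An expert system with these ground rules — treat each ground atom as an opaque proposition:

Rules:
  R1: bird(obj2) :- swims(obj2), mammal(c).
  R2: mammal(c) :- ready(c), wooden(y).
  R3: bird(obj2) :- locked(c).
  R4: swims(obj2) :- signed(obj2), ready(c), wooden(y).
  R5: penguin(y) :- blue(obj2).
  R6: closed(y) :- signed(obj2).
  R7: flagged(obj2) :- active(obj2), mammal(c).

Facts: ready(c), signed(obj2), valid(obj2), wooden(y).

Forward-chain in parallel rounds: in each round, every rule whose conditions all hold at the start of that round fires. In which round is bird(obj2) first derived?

2

Round 1: R2 [mammal(c) :- ready(c), wooden(y).]; R4 [swims(obj2) :- signed(obj2), ready(c), wooden(y).]; R6 [closed(y) :- signed(obj2).]. Adds mammal(c), swims(obj2), closed(y).
Round 2: R1 [bird(obj2) :- swims(obj2), mammal(c).]. Adds bird(obj2).
bird(obj2) first appears in round 2.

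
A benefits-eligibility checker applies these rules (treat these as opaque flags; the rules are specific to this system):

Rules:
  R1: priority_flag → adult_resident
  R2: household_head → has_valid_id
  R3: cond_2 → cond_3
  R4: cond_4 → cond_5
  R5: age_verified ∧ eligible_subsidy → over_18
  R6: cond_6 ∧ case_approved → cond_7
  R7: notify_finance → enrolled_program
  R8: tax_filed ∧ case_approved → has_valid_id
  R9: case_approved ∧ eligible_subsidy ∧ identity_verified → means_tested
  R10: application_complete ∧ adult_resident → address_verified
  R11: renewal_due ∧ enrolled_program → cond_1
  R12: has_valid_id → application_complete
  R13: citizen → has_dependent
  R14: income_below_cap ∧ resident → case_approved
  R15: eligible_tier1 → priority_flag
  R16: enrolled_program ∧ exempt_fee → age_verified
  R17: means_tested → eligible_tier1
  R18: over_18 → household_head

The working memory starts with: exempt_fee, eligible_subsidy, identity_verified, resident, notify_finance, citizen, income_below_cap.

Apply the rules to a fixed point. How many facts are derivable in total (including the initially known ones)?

Round 1: R7 [notify_finance → enrolled_program]; R13 [citizen → has_dependent]; R14 [income_below_cap ∧ resident → case_approved]. New: enrolled_program, has_dependent, case_approved.
Round 2: R9 [case_approved ∧ eligible_subsidy ∧ identity_verified → means_tested]; R16 [enrolled_program ∧ exempt_fee → age_verified]. New: means_tested, age_verified.
Round 3: R5 [age_verified ∧ eligible_subsidy → over_18]; R17 [means_tested → eligible_tier1]. New: over_18, eligible_tier1.
Round 4: R15 [eligible_tier1 → priority_flag]; R18 [over_18 → household_head]. New: priority_flag, household_head.
Round 5: R1 [priority_flag → adult_resident]; R2 [household_head → has_valid_id]. New: adult_resident, has_valid_id.
Round 6: R12 [has_valid_id → application_complete]. New: application_complete.
Round 7: R10 [application_complete ∧ adult_resident → address_verified]. New: address_verified.
Closure: {address_verified, adult_resident, age_verified, application_complete, case_approved, citizen, eligible_subsidy, eligible_tier1, enrolled_program, exempt_fee, has_dependent, has_valid_id, household_head, identity_verified, income_below_cap, means_tested, notify_finance, over_18, priority_flag, resident} — 20 facts.

20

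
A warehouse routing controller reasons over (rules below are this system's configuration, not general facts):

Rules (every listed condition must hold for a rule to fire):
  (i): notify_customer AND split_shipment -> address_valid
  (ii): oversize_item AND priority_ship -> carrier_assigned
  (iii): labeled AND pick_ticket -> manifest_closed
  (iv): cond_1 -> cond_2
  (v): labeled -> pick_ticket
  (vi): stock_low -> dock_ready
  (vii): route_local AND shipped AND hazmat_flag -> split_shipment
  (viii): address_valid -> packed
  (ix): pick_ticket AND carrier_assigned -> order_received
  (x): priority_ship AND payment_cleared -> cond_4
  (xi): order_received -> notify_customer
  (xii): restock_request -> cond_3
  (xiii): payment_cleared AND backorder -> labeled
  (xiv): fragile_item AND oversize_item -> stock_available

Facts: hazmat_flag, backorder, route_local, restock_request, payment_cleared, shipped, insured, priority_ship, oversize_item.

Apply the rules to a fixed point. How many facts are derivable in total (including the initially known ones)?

Round 1 fires (ii), (vii), (x), (xii), (xiii), giving carrier_assigned, split_shipment, cond_4, cond_3, labeled.
Round 2 fires (v), giving pick_ticket.
Round 3 fires (iii), (ix), giving manifest_closed, order_received.
Round 4 fires (xi), giving notify_customer.
Round 5 fires (i), giving address_valid.
Round 6 fires (viii), giving packed.
Closure: {address_valid, backorder, carrier_assigned, cond_3, cond_4, hazmat_flag, insured, labeled, manifest_closed, notify_customer, order_received, oversize_item, packed, payment_cleared, pick_ticket, priority_ship, restock_request, route_local, shipped, split_shipment} — 20 facts.

20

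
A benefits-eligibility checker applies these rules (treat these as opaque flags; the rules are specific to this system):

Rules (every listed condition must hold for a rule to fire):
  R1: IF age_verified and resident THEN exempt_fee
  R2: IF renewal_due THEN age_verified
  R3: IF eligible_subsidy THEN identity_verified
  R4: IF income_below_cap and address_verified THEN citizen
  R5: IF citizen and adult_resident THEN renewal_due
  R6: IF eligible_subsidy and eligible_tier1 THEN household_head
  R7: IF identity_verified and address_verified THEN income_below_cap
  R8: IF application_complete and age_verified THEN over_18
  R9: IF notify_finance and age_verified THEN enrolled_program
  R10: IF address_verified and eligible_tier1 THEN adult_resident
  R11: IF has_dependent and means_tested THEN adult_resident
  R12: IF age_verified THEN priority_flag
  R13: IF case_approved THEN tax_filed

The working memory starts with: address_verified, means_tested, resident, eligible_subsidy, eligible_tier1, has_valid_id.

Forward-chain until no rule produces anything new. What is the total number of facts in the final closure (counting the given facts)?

15

Round 1: R3 [IF eligible_subsidy THEN identity_verified]; R6 [IF eligible_subsidy and eligible_tier1 THEN household_head]; R10 [IF address_verified and eligible_tier1 THEN adult_resident]. Adds identity_verified, household_head, adult_resident.
Round 2: R7 [IF identity_verified and address_verified THEN income_below_cap]. Adds income_below_cap.
Round 3: R4 [IF income_below_cap and address_verified THEN citizen]. Adds citizen.
Round 4: R5 [IF citizen and adult_resident THEN renewal_due]. Adds renewal_due.
Round 5: R2 [IF renewal_due THEN age_verified]. Adds age_verified.
Round 6: R1 [IF age_verified and resident THEN exempt_fee]; R12 [IF age_verified THEN priority_flag]. Adds exempt_fee, priority_flag.
Closure: {address_verified, adult_resident, age_verified, citizen, eligible_subsidy, eligible_tier1, exempt_fee, has_valid_id, household_head, identity_verified, income_below_cap, means_tested, priority_flag, renewal_due, resident} — 15 facts.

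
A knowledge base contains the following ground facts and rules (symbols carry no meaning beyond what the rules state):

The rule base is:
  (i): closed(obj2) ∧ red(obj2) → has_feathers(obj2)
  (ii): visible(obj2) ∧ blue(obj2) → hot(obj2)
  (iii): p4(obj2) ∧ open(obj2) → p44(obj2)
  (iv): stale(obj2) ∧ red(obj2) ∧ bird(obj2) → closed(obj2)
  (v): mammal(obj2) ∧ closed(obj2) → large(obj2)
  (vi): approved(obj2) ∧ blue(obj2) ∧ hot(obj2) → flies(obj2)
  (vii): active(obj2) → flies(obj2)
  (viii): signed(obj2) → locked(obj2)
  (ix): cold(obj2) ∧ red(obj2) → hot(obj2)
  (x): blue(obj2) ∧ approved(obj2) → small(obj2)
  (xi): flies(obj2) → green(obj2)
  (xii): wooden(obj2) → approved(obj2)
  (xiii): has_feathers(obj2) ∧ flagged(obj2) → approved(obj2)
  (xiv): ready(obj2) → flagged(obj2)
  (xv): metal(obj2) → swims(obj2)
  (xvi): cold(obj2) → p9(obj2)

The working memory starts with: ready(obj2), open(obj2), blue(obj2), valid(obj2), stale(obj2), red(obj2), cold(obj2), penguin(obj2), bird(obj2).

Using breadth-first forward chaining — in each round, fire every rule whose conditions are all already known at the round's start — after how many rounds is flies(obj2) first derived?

4

Round 1 fires (iv), (ix), (xiv), (xvi), giving closed(obj2), hot(obj2), flagged(obj2), p9(obj2).
Round 2 fires (i), giving has_feathers(obj2).
Round 3 fires (xiii), giving approved(obj2).
Round 4 fires (vi), (x), giving flies(obj2), small(obj2).
flies(obj2) first appears in round 4.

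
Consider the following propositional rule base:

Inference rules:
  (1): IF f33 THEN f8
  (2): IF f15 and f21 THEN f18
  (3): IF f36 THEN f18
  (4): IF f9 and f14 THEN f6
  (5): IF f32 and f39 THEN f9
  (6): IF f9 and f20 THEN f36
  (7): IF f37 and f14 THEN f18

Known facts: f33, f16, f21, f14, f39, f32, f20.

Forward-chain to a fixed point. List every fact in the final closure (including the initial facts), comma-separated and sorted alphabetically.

Round 1: (1) [IF f33 THEN f8]; (5) [IF f32 and f39 THEN f9]. New: f8, f9.
Round 2: (4) [IF f9 and f14 THEN f6]; (6) [IF f9 and f20 THEN f36]. New: f6, f36.
Round 3: (3) [IF f36 THEN f18]. New: f18.

f14, f16, f18, f20, f21, f32, f33, f36, f39, f6, f8, f9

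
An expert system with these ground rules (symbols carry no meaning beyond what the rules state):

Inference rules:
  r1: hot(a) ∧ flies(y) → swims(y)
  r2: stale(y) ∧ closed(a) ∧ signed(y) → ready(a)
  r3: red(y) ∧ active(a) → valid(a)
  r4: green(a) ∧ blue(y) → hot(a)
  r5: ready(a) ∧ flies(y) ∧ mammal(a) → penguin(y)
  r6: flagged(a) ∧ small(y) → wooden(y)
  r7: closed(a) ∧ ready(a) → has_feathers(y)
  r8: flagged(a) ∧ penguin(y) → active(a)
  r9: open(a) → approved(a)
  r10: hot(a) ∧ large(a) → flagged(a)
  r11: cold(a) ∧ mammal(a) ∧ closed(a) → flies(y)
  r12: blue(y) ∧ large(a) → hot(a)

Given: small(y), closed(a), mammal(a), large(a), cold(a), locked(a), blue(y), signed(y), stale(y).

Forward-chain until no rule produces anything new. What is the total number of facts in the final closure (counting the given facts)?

Round 1 fires r2, r11, r12, giving ready(a), flies(y), hot(a).
Round 2 fires r1, r5, r7, r10, giving swims(y), penguin(y), has_feathers(y), flagged(a).
Round 3 fires r6, r8, giving wooden(y), active(a).
Closure: {active(a), blue(y), closed(a), cold(a), flagged(a), flies(y), has_feathers(y), hot(a), large(a), locked(a), mammal(a), penguin(y), ready(a), signed(y), small(y), stale(y), swims(y), wooden(y)} — 18 facts.

18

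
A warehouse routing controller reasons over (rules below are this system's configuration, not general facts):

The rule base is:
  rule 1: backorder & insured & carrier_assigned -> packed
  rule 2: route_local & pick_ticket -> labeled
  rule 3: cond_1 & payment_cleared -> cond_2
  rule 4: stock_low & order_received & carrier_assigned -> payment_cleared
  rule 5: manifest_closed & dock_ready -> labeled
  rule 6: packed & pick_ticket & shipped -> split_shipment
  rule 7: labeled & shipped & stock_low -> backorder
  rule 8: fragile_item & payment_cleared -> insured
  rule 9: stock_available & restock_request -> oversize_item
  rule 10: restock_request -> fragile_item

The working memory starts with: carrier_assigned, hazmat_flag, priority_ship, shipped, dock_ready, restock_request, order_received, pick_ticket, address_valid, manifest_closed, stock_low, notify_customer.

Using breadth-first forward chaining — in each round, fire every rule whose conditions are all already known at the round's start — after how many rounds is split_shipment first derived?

4

Round 1: rule 4 [stock_low & order_received & carrier_assigned -> payment_cleared]; rule 5 [manifest_closed & dock_ready -> labeled]; rule 10 [restock_request -> fragile_item]. New: payment_cleared, labeled, fragile_item.
Round 2: rule 7 [labeled & shipped & stock_low -> backorder]; rule 8 [fragile_item & payment_cleared -> insured]. New: backorder, insured.
Round 3: rule 1 [backorder & insured & carrier_assigned -> packed]. New: packed.
Round 4: rule 6 [packed & pick_ticket & shipped -> split_shipment]. New: split_shipment.
split_shipment first appears in round 4.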